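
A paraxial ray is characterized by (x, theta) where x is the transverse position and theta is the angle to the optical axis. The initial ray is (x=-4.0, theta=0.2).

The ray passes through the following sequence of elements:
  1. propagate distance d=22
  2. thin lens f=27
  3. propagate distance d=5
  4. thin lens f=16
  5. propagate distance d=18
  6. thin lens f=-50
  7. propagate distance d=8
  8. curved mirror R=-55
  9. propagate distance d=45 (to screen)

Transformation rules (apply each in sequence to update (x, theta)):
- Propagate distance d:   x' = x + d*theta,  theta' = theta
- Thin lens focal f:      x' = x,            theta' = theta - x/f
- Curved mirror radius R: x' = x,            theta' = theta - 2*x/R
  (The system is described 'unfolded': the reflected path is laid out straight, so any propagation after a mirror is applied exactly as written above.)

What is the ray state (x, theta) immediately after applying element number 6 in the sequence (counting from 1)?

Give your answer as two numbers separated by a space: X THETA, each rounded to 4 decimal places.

Answer: 3.1676 0.1657

Derivation:
Initial: x=-4.0000 theta=0.2000
After 1 (propagate distance d=22): x=0.4000 theta=0.2000
After 2 (thin lens f=27): x=0.4000 theta=5/27 (≈0.1852)
After 3 (propagate distance d=5): x=179/135 (≈1.3259) theta=5/27 (≈0.1852)
After 4 (thin lens f=16): x=179/135 (≈1.3259) theta=221/2160 (≈0.1023)
After 5 (propagate distance d=18): x=3421/1080 (≈3.1676) theta=221/2160 (≈0.1023)
After 6 (thin lens f=-50): x=3421/1080 (≈3.1676) theta=497/3000 (≈0.1657)
Rounded to 4 decimal places: x = 3.1676, theta = 0.1657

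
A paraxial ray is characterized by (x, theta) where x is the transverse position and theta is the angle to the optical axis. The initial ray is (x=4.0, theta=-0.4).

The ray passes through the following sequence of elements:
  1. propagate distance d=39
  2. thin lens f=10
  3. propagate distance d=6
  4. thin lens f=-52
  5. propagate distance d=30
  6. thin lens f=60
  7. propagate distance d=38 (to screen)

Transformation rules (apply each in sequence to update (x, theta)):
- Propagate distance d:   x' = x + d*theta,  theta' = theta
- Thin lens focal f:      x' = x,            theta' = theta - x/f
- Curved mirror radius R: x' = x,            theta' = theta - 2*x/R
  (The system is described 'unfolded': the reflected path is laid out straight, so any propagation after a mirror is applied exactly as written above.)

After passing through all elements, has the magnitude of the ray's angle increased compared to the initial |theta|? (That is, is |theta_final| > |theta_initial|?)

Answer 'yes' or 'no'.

Initial: x=4.0000 theta=-0.4000
After 1 (propagate distance d=39): x=-11.6000 theta=-0.4000
After 2 (thin lens f=10): x=-11.6000 theta=0.7600
After 3 (propagate distance d=6): x=-7.0400 theta=0.7600
After 4 (thin lens f=-52): x=-7.0400 theta=203/325 (≈0.6246)
After 5 (propagate distance d=30): x=3802/325 (≈11.6985) theta=203/325 (≈0.6246)
After 6 (thin lens f=60): x=3802/325 (≈11.6985) theta=4189/9750 (≈0.4296)
After 7 (propagate distance d=38 (to screen)): x=136621/4875 (≈28.0248) theta=4189/9750 (≈0.4296)
|theta_initial|=0.4000 |theta_final|=4189/9750 (≈0.4296) -> increased

Answer: yes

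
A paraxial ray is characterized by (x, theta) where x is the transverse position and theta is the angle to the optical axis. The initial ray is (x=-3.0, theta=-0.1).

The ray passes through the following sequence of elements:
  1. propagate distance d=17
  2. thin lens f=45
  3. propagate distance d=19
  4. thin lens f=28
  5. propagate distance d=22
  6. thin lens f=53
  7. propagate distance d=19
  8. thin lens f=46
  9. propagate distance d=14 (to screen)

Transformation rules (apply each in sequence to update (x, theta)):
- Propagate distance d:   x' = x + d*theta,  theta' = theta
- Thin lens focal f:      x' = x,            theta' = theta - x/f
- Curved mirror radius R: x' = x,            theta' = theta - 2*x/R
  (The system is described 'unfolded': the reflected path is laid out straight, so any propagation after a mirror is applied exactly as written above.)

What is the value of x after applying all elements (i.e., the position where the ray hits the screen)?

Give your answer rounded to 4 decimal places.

Initial: x=-3.0000 theta=-0.1000
After 1 (propagate distance d=17): x=-4.7000 theta=-0.1000
After 2 (thin lens f=45): x=-4.7000 theta=1/225 (≈0.0044)
After 3 (propagate distance d=19): x=-2077/450 (≈-4.6156) theta=1/225 (≈0.0044)
After 4 (thin lens f=28): x=-2077/450 (≈-4.6156) theta=237/1400 (≈0.1693)
After 5 (propagate distance d=22): x=-1123/1260 (≈-0.8913) theta=237/1400 (≈0.1693)
After 6 (thin lens f=53): x=-1123/1260 (≈-0.8913) theta=124279/667800 (≈0.1861)
After 7 (propagate distance d=19): x=1766111/667800 (≈2.6447) theta=124279/667800 (≈0.1861)
After 8 (thin lens f=46): x=1766111/667800 (≈2.6447) theta=564389/4388400 (≈0.1286)
After 9 (propagate distance d=14 (to screen)): x=11379269/2559900 (≈4.4452) theta=564389/4388400 (≈0.1286)
Rounded to 4 decimal places: x = 4.4452

Answer: 4.4452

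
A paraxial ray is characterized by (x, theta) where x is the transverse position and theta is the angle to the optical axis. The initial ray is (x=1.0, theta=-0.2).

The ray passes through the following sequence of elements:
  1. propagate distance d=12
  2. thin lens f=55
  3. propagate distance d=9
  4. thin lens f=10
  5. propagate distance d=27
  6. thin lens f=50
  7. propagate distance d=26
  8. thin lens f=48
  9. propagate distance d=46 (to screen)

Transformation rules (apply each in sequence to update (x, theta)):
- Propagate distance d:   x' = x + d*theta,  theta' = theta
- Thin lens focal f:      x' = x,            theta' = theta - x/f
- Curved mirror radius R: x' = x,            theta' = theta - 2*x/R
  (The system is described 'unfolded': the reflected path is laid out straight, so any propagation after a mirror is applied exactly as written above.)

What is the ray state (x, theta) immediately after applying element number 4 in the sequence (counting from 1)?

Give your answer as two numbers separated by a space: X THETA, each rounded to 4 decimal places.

Initial: x=1.0000 theta=-0.2000
After 1 (propagate distance d=12): x=-1.4000 theta=-0.2000
After 2 (thin lens f=55): x=-1.4000 theta=-48/275 (≈-0.1745)
After 3 (propagate distance d=9): x=-817/275 (≈-2.9709) theta=-48/275 (≈-0.1745)
After 4 (thin lens f=10): x=-817/275 (≈-2.9709) theta=337/2750 (≈0.1225)
Rounded to 4 decimal places: x = -2.9709, theta = 0.1225

Answer: -2.9709 0.1225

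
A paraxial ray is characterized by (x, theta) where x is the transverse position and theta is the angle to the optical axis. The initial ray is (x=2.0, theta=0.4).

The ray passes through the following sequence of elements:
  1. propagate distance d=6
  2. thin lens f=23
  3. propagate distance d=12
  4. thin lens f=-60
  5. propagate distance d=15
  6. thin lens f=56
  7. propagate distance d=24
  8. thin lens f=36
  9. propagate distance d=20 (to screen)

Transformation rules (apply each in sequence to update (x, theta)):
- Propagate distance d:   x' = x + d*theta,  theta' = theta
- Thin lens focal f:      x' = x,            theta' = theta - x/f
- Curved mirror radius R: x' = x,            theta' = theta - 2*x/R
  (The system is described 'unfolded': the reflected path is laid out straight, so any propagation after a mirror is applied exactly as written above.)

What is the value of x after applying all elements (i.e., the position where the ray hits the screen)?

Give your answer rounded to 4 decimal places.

Initial: x=2.0000 theta=0.4000
After 1 (propagate distance d=6): x=4.4000 theta=0.4000
After 2 (thin lens f=23): x=4.4000 theta=24/115 (≈0.2087)
After 3 (propagate distance d=12): x=794/115 (≈6.9043) theta=24/115 (≈0.2087)
After 4 (thin lens f=-60): x=794/115 (≈6.9043) theta=1117/3450 (≈0.3238)
After 5 (propagate distance d=15): x=541/46 (≈11.7609) theta=1117/3450 (≈0.3238)
After 6 (thin lens f=56): x=541/46 (≈11.7609) theta=21977/193200 (≈0.1138)
After 7 (propagate distance d=24): x=58326/4025 (≈14.4909) theta=21977/193200 (≈0.1138)
After 8 (thin lens f=36): x=58326/4025 (≈14.4909) theta=-18597/64400 (≈-0.2888)
After 9 (propagate distance d=20 (to screen)): x=140319/16100 (≈8.7155) theta=-18597/64400 (≈-0.2888)
Rounded to 4 decimal places: x = 8.7155

Answer: 8.7155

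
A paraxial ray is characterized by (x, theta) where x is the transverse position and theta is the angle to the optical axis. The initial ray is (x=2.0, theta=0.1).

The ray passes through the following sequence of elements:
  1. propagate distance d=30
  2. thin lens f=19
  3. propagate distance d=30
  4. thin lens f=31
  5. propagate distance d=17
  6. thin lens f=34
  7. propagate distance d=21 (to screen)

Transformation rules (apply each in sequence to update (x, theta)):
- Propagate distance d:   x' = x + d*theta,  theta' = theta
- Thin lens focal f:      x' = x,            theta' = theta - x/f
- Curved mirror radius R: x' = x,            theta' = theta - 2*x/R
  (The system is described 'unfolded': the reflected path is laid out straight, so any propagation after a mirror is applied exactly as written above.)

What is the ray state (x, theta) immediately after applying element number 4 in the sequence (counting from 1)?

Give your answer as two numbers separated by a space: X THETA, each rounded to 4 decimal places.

Initial: x=2.0000 theta=0.1000
After 1 (propagate distance d=30): x=5.0000 theta=0.1000
After 2 (thin lens f=19): x=5.0000 theta=-31/190 (≈-0.1632)
After 3 (propagate distance d=30): x=2/19 (≈0.1053) theta=-31/190 (≈-0.1632)
After 4 (thin lens f=31): x=2/19 (≈0.1053) theta=-981/5890 (≈-0.1666)
Rounded to 4 decimal places: x = 0.1053, theta = -0.1666

Answer: 0.1053 -0.1666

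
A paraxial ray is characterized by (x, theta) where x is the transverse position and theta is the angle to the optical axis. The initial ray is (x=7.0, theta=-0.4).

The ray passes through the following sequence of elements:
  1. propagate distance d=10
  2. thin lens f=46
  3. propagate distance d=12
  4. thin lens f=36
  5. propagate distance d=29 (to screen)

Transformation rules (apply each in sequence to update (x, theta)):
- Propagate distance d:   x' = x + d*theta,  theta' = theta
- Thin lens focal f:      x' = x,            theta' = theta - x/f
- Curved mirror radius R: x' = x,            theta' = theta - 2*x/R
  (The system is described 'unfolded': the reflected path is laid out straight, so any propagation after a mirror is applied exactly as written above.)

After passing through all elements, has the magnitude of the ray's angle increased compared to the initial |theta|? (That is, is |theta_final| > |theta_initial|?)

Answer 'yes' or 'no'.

Answer: no

Derivation:
Initial: x=7.0000 theta=-0.4000
After 1 (propagate distance d=10): x=3.0000 theta=-0.4000
After 2 (thin lens f=46): x=3.0000 theta=-107/230 (≈-0.4652)
After 3 (propagate distance d=12): x=-297/115 (≈-2.5826) theta=-107/230 (≈-0.4652)
After 4 (thin lens f=36): x=-297/115 (≈-2.5826) theta=-181/460 (≈-0.3935)
After 5 (propagate distance d=29 (to screen)): x=-6437/460 (≈-13.9935) theta=-181/460 (≈-0.3935)
|theta_initial|=0.4000 |theta_final|=181/460 (≈0.3935) -> not increased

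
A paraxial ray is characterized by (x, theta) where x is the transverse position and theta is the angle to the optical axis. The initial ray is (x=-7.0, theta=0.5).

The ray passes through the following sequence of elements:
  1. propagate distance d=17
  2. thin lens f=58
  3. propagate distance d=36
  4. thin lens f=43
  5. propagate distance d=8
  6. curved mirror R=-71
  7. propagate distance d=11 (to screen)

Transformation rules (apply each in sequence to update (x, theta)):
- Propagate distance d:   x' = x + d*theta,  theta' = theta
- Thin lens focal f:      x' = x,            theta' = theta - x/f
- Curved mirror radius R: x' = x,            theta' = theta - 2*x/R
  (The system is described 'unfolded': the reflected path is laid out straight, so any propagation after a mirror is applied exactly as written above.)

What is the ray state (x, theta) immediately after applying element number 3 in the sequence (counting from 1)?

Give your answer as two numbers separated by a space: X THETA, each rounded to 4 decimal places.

Initial: x=-7.0000 theta=0.5000
After 1 (propagate distance d=17): x=1.5000 theta=0.5000
After 2 (thin lens f=58): x=1.5000 theta=55/116 (≈0.4741)
After 3 (propagate distance d=36): x=1077/58 (≈18.5690) theta=55/116 (≈0.4741)
Rounded to 4 decimal places: x = 18.5690, theta = 0.4741

Answer: 18.5690 0.4741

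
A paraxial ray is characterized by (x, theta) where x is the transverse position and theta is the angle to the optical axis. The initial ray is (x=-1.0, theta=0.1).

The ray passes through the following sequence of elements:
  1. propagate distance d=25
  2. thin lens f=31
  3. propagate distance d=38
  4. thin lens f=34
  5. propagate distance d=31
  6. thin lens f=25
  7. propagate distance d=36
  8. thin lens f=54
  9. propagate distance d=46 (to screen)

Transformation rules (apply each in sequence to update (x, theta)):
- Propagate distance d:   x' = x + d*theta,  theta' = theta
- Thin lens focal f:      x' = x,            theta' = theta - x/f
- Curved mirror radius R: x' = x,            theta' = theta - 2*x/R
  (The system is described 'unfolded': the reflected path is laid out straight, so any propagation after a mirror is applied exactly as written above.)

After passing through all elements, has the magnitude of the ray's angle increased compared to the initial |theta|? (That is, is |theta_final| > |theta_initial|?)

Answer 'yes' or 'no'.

Initial: x=-1.0000 theta=0.1000
After 1 (propagate distance d=25): x=1.5000 theta=0.1000
After 2 (thin lens f=31): x=1.5000 theta=8/155 (≈0.0516)
After 3 (propagate distance d=38): x=1073/310 (≈3.4613) theta=8/155 (≈0.0516)
After 4 (thin lens f=34): x=1073/310 (≈3.4613) theta=-529/10540 (≈-0.0502)
After 5 (propagate distance d=31): x=20083/10540 (≈1.9054) theta=-529/10540 (≈-0.0502)
After 6 (thin lens f=25): x=20083/10540 (≈1.9054) theta=-8327/65875 (≈-0.1264)
After 7 (propagate distance d=36): x=-697013/263500 (≈-2.6452) theta=-8327/65875 (≈-0.1264)
After 8 (thin lens f=54): x=-697013/263500 (≈-2.6452) theta=-1101619/14229000 (≈-0.0774)
After 9 (propagate distance d=46 (to screen)): x=-11039147/1778625 (≈-6.2066) theta=-1101619/14229000 (≈-0.0774)
|theta_initial|=0.1000 |theta_final|=1101619/14229000 (≈0.0774) -> not increased

Answer: no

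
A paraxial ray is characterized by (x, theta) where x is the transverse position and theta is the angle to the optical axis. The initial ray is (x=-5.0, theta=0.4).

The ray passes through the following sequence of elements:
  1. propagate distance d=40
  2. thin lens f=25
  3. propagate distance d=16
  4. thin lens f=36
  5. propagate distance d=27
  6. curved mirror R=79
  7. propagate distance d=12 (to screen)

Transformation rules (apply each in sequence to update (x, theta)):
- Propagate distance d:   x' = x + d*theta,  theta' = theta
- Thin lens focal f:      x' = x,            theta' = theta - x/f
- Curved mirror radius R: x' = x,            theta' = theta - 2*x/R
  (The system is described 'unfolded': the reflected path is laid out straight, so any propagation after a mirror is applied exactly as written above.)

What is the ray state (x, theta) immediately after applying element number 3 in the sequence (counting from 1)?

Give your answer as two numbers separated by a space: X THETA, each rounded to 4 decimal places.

Initial: x=-5.0000 theta=0.4000
After 1 (propagate distance d=40): x=11.0000 theta=0.4000
After 2 (thin lens f=25): x=11.0000 theta=-0.0400
After 3 (propagate distance d=16): x=10.3600 theta=-0.0400
Rounded to 4 decimal places: x = 10.3600, theta = -0.0400

Answer: 10.3600 -0.0400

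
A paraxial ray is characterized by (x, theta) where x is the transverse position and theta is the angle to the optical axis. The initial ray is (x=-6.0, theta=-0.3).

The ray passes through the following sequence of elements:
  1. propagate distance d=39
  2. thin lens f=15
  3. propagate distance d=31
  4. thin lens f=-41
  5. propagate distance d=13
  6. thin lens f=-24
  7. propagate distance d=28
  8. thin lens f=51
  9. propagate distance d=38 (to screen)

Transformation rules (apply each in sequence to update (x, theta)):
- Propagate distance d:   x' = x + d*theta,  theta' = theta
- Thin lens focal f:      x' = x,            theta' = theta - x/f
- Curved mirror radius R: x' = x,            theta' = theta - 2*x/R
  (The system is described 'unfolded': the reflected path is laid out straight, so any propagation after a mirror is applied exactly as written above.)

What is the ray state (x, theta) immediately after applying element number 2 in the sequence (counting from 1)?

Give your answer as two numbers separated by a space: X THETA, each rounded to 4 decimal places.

Answer: -17.7000 0.8800

Derivation:
Initial: x=-6.0000 theta=-0.3000
After 1 (propagate distance d=39): x=-17.7000 theta=-0.3000
After 2 (thin lens f=15): x=-17.7000 theta=0.8800
Rounded to 4 decimal places: x = -17.7000, theta = 0.8800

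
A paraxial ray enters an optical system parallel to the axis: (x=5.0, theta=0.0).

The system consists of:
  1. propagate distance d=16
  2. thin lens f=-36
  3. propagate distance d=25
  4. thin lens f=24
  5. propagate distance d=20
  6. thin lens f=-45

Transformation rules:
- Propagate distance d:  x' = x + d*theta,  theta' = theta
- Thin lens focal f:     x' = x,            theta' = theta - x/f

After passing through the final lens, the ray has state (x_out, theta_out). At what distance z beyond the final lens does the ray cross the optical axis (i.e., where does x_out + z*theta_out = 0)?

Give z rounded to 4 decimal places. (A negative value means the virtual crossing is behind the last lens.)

Answer: 34.6227

Derivation:
Initial: x=5.0000 theta=0.0000
After 1 (propagate distance d=16): x=5.0000 theta=0.0000
After 2 (thin lens f=-36): x=5.0000 theta=5/36 (≈0.1389)
After 3 (propagate distance d=25): x=305/36 (≈8.4722) theta=5/36 (≈0.1389)
After 4 (thin lens f=24): x=305/36 (≈8.4722) theta=-185/864 (≈-0.2141)
After 5 (propagate distance d=20): x=905/216 (≈4.1898) theta=-185/864 (≈-0.2141)
After 6 (thin lens f=-45): x=905/216 (≈4.1898) theta=-941/7776 (≈-0.1210)
z_focus = -x_out/theta_out = -(905/216)/(-941/7776) = 32580/941 ≈ 34.6227
Rounded to 4 decimal places: z = 34.6227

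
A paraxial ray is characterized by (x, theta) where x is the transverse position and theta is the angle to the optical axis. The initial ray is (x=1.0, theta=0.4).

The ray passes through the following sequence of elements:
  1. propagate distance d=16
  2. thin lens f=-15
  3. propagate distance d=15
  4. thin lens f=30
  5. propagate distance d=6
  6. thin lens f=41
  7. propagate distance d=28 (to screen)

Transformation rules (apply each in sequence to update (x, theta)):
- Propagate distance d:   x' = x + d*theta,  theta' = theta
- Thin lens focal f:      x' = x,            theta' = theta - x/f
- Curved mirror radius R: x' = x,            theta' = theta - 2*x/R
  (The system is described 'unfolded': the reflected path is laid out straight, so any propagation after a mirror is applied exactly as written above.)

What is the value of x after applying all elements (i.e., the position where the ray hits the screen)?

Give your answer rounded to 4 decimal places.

Answer: 12.5756

Derivation:
Initial: x=1.0000 theta=0.4000
After 1 (propagate distance d=16): x=7.4000 theta=0.4000
After 2 (thin lens f=-15): x=7.4000 theta=67/75 (≈0.8933)
After 3 (propagate distance d=15): x=20.8000 theta=67/75 (≈0.8933)
After 4 (thin lens f=30): x=20.8000 theta=0.2000
After 5 (propagate distance d=6): x=22.0000 theta=0.2000
After 6 (thin lens f=41): x=22.0000 theta=-69/205 (≈-0.3366)
After 7 (propagate distance d=28 (to screen)): x=2578/205 (≈12.5756) theta=-69/205 (≈-0.3366)
Rounded to 4 decimal places: x = 12.5756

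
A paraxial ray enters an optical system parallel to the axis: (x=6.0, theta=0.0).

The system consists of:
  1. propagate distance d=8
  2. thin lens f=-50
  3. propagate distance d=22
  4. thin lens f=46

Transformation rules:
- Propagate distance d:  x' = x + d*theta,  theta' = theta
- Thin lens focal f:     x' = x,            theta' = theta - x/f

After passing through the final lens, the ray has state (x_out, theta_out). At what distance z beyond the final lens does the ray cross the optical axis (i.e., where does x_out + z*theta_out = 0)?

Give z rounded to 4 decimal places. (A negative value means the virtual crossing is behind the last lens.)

Initial: x=6.0000 theta=0.0000
After 1 (propagate distance d=8): x=6.0000 theta=0.0000
After 2 (thin lens f=-50): x=6.0000 theta=0.1200
After 3 (propagate distance d=22): x=8.6400 theta=0.1200
After 4 (thin lens f=46): x=8.6400 theta=-39/575 (≈-0.0678)
z_focus = -x_out/theta_out = -(8.6400)/(-39/575) = 1656/13 ≈ 127.3846
Rounded to 4 decimal places: z = 127.3846

Answer: 127.3846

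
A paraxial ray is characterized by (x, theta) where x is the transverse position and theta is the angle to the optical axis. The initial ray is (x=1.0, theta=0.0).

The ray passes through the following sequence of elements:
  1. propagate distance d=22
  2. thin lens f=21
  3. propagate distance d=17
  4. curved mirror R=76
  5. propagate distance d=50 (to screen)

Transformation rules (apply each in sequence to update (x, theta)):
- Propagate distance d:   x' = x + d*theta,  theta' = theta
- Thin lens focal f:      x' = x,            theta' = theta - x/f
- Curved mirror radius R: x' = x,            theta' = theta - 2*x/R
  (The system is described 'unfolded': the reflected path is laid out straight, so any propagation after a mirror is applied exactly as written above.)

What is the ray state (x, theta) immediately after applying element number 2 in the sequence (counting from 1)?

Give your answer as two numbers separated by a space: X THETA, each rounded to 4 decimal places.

Initial: x=1.0000 theta=0.0000
After 1 (propagate distance d=22): x=1.0000 theta=0.0000
After 2 (thin lens f=21): x=1.0000 theta=-1/21 (≈-0.0476)
Rounded to 4 decimal places: x = 1.0000, theta = -0.0476

Answer: 1.0000 -0.0476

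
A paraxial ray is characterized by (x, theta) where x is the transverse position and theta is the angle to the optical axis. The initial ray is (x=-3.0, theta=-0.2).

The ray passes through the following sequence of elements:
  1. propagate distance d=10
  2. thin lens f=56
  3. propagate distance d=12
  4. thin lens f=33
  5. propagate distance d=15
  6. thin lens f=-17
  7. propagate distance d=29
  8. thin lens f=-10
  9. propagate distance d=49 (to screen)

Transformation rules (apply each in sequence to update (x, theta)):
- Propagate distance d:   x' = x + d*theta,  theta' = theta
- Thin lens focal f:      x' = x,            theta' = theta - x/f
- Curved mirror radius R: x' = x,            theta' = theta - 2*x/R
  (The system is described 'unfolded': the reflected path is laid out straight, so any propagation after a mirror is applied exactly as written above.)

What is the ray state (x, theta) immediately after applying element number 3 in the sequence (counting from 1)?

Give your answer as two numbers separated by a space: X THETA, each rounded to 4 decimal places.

Initial: x=-3.0000 theta=-0.2000
After 1 (propagate distance d=10): x=-5.0000 theta=-0.2000
After 2 (thin lens f=56): x=-5.0000 theta=-31/280 (≈-0.1107)
After 3 (propagate distance d=12): x=-443/70 (≈-6.3286) theta=-31/280 (≈-0.1107)
Rounded to 4 decimal places: x = -6.3286, theta = -0.1107

Answer: -6.3286 -0.1107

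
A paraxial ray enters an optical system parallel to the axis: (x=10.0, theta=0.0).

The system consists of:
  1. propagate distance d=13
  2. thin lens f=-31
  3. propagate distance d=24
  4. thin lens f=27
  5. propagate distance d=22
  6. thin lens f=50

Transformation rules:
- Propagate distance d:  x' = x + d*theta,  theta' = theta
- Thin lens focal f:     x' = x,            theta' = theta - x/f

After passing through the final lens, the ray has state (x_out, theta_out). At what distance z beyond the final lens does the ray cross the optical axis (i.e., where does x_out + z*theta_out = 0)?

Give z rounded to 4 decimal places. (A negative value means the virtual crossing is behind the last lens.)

Answer: 19.1494

Derivation:
Initial: x=10.0000 theta=0.0000
After 1 (propagate distance d=13): x=10.0000 theta=0.0000
After 2 (thin lens f=-31): x=10.0000 theta=10/31 (≈0.3226)
After 3 (propagate distance d=24): x=550/31 (≈17.7419) theta=10/31 (≈0.3226)
After 4 (thin lens f=27): x=550/31 (≈17.7419) theta=-280/837 (≈-0.3345)
After 5 (propagate distance d=22): x=8690/837 (≈10.3823) theta=-280/837 (≈-0.3345)
After 6 (thin lens f=50): x=8690/837 (≈10.3823) theta=-2269/4185 (≈-0.5422)
z_focus = -x_out/theta_out = -(8690/837)/(-2269/4185) = 43450/2269 ≈ 19.1494
Rounded to 4 decimal places: z = 19.1494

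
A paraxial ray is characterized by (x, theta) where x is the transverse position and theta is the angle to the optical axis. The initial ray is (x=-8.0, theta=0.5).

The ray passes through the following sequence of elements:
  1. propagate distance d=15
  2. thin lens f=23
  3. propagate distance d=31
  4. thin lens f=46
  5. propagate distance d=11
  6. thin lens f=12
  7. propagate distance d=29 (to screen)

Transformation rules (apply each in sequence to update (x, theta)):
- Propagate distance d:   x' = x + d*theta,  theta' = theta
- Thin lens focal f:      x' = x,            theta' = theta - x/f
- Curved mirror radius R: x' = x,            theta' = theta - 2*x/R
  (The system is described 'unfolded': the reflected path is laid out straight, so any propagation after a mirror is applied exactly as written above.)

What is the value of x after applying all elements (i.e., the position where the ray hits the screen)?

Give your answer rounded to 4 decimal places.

Initial: x=-8.0000 theta=0.5000
After 1 (propagate distance d=15): x=-0.5000 theta=0.5000
After 2 (thin lens f=23): x=-0.5000 theta=12/23 (≈0.5217)
After 3 (propagate distance d=31): x=721/46 (≈15.6739) theta=12/23 (≈0.5217)
After 4 (thin lens f=46): x=721/46 (≈15.6739) theta=383/2116 (≈0.1810)
After 5 (propagate distance d=11): x=37379/2116 (≈17.6649) theta=383/2116 (≈0.1810)
After 6 (thin lens f=12): x=37379/2116 (≈17.6649) theta=-32783/25392 (≈-1.2911)
After 7 (propagate distance d=29 (to screen)): x=-21833/1104 (≈-19.7763) theta=-32783/25392 (≈-1.2911)
Rounded to 4 decimal places: x = -19.7763

Answer: -19.7763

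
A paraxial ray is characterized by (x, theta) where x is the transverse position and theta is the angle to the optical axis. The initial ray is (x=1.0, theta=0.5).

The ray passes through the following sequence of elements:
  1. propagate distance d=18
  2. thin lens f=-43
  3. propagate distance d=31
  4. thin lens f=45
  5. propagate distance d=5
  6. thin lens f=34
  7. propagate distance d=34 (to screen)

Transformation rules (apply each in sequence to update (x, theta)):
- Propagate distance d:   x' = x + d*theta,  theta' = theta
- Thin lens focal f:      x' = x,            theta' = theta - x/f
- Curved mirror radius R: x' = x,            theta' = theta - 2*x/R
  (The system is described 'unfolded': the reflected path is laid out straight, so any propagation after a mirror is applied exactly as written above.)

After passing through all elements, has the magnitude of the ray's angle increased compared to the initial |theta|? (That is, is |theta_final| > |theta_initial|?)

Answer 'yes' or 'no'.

Initial: x=1.0000 theta=0.5000
After 1 (propagate distance d=18): x=10.0000 theta=0.5000
After 2 (thin lens f=-43): x=10.0000 theta=63/86 (≈0.7326)
After 3 (propagate distance d=31): x=2813/86 (≈32.7093) theta=63/86 (≈0.7326)
After 4 (thin lens f=45): x=2813/86 (≈32.7093) theta=11/1935 (≈0.0057)
After 5 (propagate distance d=5): x=25339/774 (≈32.7377) theta=11/1935 (≈0.0057)
After 6 (thin lens f=34): x=25339/774 (≈32.7377) theta=-2929/3060 (≈-0.9572)
After 7 (propagate distance d=34 (to screen)): x=374/1935 (≈0.1933) theta=-2929/3060 (≈-0.9572)
|theta_initial|=0.5000 |theta_final|=2929/3060 (≈0.9572) -> increased

Answer: yes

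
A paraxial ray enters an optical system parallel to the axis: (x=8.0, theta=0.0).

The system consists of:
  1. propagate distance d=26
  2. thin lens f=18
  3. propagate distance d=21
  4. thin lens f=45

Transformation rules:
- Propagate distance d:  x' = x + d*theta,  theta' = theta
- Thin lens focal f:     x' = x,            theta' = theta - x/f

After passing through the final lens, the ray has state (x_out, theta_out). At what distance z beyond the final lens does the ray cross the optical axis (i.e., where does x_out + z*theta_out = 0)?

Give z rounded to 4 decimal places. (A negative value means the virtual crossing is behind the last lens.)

Initial: x=8.0000 theta=0.0000
After 1 (propagate distance d=26): x=8.0000 theta=0.0000
After 2 (thin lens f=18): x=8.0000 theta=-4/9 (≈-0.4444)
After 3 (propagate distance d=21): x=-4/3 (≈-1.3333) theta=-4/9 (≈-0.4444)
After 4 (thin lens f=45): x=-4/3 (≈-1.3333) theta=-56/135 (≈-0.4148)
z_focus = -x_out/theta_out = -(-4/3)/(-56/135) = -45/14 ≈ -3.2143
Rounded to 4 decimal places: z = -3.2143

Answer: -3.2143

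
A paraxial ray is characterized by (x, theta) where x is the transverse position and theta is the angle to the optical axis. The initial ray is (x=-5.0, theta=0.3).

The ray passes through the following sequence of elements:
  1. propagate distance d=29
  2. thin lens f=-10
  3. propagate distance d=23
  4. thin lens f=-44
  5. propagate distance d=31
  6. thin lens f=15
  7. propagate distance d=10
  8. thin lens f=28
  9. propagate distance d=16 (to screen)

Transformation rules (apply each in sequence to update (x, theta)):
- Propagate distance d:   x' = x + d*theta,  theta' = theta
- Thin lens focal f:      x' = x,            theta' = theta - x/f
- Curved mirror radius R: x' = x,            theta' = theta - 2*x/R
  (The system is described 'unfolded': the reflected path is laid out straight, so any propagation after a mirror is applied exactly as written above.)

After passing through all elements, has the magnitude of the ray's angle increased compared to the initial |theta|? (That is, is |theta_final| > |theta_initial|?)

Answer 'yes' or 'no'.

Initial: x=-5.0000 theta=0.3000
After 1 (propagate distance d=29): x=3.7000 theta=0.3000
After 2 (thin lens f=-10): x=3.7000 theta=0.6700
After 3 (propagate distance d=23): x=19.1100 theta=0.6700
After 4 (thin lens f=-44): x=19.1100 theta=4859/4400 (≈1.1043)
After 5 (propagate distance d=31): x=234713/4400 (≈53.3439) theta=4859/4400 (≈1.1043)
After 6 (thin lens f=15): x=234713/4400 (≈53.3439) theta=-40457/16500 (≈-2.4519)
After 7 (propagate distance d=10): x=380483/13200 (≈28.8245) theta=-40457/16500 (≈-2.4519)
After 8 (thin lens f=28): x=380483/13200 (≈28.8245) theta=-2144533/616000 (≈-3.4814)
After 9 (propagate distance d=16 (to screen)): x=-12417491/462000 (≈-26.8777) theta=-2144533/616000 (≈-3.4814)
|theta_initial|=0.3000 |theta_final|=2144533/616000 (≈3.4814) -> increased

Answer: yes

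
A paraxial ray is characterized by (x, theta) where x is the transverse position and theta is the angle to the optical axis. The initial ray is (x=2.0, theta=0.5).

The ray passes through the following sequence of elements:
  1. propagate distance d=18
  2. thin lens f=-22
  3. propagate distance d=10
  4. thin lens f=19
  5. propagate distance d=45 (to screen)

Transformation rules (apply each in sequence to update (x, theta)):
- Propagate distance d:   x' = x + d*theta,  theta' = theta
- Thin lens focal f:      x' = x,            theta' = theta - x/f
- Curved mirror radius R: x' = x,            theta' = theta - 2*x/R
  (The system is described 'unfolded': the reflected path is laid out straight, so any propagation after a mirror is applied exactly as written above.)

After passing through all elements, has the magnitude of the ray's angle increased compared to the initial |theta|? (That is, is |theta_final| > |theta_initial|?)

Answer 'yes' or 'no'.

Answer: no

Derivation:
Initial: x=2.0000 theta=0.5000
After 1 (propagate distance d=18): x=11.0000 theta=0.5000
After 2 (thin lens f=-22): x=11.0000 theta=1.0000
After 3 (propagate distance d=10): x=21.0000 theta=1.0000
After 4 (thin lens f=19): x=21.0000 theta=-2/19 (≈-0.1053)
After 5 (propagate distance d=45 (to screen)): x=309/19 (≈16.2632) theta=-2/19 (≈-0.1053)
|theta_initial|=0.5000 |theta_final|=2/19 (≈0.1053) -> not increased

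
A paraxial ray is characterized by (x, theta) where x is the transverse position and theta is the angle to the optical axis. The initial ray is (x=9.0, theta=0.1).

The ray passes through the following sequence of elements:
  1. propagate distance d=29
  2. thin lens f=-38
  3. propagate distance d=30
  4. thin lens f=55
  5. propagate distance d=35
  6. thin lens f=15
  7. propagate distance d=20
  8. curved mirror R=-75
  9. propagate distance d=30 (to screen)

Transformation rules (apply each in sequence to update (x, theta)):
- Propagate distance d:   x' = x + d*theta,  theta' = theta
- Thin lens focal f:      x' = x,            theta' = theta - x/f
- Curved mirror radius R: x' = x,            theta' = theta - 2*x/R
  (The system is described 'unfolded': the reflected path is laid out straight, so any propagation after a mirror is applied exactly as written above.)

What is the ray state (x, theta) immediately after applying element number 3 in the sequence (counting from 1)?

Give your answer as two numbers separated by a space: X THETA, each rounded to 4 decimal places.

Answer: 24.2947 0.4132

Derivation:
Initial: x=9.0000 theta=0.1000
After 1 (propagate distance d=29): x=11.9000 theta=0.1000
After 2 (thin lens f=-38): x=11.9000 theta=157/380 (≈0.4132)
After 3 (propagate distance d=30): x=2308/95 (≈24.2947) theta=157/380 (≈0.4132)
Rounded to 4 decimal places: x = 24.2947, theta = 0.4132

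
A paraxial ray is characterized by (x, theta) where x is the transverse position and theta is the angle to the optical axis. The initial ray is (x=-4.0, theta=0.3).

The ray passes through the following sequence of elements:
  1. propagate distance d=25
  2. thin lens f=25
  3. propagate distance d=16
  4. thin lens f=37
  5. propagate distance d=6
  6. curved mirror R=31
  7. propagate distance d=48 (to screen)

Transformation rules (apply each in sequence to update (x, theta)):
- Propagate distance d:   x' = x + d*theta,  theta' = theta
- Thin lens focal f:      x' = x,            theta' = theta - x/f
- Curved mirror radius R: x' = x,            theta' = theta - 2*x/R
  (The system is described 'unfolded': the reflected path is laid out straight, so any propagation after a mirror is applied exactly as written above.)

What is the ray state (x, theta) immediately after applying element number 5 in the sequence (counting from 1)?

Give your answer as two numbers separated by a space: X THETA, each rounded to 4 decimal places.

Initial: x=-4.0000 theta=0.3000
After 1 (propagate distance d=25): x=3.5000 theta=0.3000
After 2 (thin lens f=25): x=3.5000 theta=0.1600
After 3 (propagate distance d=16): x=6.0600 theta=0.1600
After 4 (thin lens f=37): x=6.0600 theta=-7/1850 (≈-0.0038)
After 5 (propagate distance d=6): x=11169/1850 (≈6.0373) theta=-7/1850 (≈-0.0038)
Rounded to 4 decimal places: x = 6.0373, theta = -0.0038

Answer: 6.0373 -0.0038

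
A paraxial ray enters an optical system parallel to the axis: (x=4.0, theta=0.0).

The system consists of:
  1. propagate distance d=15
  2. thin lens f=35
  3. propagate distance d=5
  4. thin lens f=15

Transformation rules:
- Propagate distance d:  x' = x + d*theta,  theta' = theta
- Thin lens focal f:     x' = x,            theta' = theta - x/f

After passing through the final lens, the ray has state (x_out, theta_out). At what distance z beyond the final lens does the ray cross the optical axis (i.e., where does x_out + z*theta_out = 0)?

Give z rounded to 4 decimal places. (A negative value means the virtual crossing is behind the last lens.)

Initial: x=4.0000 theta=0.0000
After 1 (propagate distance d=15): x=4.0000 theta=0.0000
After 2 (thin lens f=35): x=4.0000 theta=-4/35 (≈-0.1143)
After 3 (propagate distance d=5): x=24/7 (≈3.4286) theta=-4/35 (≈-0.1143)
After 4 (thin lens f=15): x=24/7 (≈3.4286) theta=-12/35 (≈-0.3429)
z_focus = -x_out/theta_out = -(24/7)/(-12/35) = 10.0000
Rounded to 4 decimal places: z = 10.0000

Answer: 10.0000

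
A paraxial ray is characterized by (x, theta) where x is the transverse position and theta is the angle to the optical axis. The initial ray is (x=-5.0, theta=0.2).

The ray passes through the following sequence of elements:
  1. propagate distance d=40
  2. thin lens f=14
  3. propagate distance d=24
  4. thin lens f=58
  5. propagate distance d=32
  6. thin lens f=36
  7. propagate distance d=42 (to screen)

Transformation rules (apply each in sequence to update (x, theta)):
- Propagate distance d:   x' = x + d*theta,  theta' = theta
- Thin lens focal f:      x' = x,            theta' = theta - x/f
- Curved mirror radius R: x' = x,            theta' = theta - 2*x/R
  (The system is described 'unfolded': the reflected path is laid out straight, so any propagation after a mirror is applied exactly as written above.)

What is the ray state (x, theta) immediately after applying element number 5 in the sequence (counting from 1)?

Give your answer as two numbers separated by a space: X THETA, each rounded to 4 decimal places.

Answer: 0.7340 -0.0601

Derivation:
Initial: x=-5.0000 theta=0.2000
After 1 (propagate distance d=40): x=3.0000 theta=0.2000
After 2 (thin lens f=14): x=3.0000 theta=-1/70 (≈-0.0143)
After 3 (propagate distance d=24): x=93/35 (≈2.6571) theta=-1/70 (≈-0.0143)
After 4 (thin lens f=58): x=93/35 (≈2.6571) theta=-61/1015 (≈-0.0601)
After 5 (propagate distance d=32): x=149/203 (≈0.7340) theta=-61/1015 (≈-0.0601)
Rounded to 4 decimal places: x = 0.7340, theta = -0.0601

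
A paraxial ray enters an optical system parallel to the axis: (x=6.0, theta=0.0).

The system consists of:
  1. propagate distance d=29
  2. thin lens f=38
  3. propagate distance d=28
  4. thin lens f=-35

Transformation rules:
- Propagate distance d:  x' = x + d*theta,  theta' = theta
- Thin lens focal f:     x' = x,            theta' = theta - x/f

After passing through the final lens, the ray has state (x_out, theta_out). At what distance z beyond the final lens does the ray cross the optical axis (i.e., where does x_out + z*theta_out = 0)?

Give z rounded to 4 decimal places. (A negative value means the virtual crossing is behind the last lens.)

Answer: 14.0000

Derivation:
Initial: x=6.0000 theta=0.0000
After 1 (propagate distance d=29): x=6.0000 theta=0.0000
After 2 (thin lens f=38): x=6.0000 theta=-3/19 (≈-0.1579)
After 3 (propagate distance d=28): x=30/19 (≈1.5789) theta=-3/19 (≈-0.1579)
After 4 (thin lens f=-35): x=30/19 (≈1.5789) theta=-15/133 (≈-0.1128)
z_focus = -x_out/theta_out = -(30/19)/(-15/133) = 14.0000
Rounded to 4 decimal places: z = 14.0000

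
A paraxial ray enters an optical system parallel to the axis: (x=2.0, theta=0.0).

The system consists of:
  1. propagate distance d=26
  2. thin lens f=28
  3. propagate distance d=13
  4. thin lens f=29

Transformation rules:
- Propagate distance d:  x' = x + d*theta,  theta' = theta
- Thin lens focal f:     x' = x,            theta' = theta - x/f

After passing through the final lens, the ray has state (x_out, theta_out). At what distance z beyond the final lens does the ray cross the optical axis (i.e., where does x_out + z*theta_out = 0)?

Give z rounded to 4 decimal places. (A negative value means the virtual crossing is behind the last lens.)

Answer: 9.8864

Derivation:
Initial: x=2.0000 theta=0.0000
After 1 (propagate distance d=26): x=2.0000 theta=0.0000
After 2 (thin lens f=28): x=2.0000 theta=-1/14 (≈-0.0714)
After 3 (propagate distance d=13): x=15/14 (≈1.0714) theta=-1/14 (≈-0.0714)
After 4 (thin lens f=29): x=15/14 (≈1.0714) theta=-22/203 (≈-0.1084)
z_focus = -x_out/theta_out = -(15/14)/(-22/203) = 435/44 ≈ 9.8864
Rounded to 4 decimal places: z = 9.8864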